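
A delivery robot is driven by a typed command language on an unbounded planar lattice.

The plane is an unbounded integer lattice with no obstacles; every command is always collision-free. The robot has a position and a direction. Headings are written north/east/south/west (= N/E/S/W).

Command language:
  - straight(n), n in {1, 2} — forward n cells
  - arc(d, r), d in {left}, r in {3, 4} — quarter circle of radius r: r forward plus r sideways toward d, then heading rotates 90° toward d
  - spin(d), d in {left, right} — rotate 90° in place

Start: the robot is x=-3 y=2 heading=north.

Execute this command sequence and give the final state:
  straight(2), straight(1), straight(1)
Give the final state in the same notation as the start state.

initial: x=-3 y=2 heading=north
[1] after straight(2): x=-3 y=4 heading=north
[2] after straight(1): x=-3 y=5 heading=north
[3] after straight(1): x=-3 y=6 heading=north

x=-3 y=6 heading=north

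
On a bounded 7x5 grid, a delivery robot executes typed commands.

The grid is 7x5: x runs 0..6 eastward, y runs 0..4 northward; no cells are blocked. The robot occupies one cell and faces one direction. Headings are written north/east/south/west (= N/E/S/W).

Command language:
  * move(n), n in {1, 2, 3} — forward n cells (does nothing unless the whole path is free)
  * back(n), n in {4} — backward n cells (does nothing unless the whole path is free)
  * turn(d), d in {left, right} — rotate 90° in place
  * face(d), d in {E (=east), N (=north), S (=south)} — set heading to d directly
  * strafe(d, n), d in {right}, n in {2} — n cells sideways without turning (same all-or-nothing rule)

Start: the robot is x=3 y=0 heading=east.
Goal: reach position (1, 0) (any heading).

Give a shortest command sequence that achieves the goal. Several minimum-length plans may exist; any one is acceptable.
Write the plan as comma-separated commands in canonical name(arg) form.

face(S), strafe(right, 2)

t0: x=3 y=0 heading=east
[1] after face(S): x=3 y=0 heading=south
[2] after strafe(right, 2): x=1 y=0 heading=south
shorter routes all fall short; 2 is best.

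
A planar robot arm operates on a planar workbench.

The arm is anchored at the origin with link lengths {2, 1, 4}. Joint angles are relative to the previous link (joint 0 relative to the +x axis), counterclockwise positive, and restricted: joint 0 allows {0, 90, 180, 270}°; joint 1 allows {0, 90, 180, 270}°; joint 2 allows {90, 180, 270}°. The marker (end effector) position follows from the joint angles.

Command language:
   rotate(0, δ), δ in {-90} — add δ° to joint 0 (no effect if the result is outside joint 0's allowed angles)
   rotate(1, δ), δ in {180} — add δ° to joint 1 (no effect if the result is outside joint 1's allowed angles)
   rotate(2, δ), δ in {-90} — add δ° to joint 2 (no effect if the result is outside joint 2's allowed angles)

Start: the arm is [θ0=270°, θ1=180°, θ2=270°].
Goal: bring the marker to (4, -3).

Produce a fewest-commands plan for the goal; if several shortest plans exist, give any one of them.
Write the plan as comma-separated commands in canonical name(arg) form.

initial: [θ0=270°, θ1=180°, θ2=270°]
t=1 rotate(2, -90) ⇒ [θ0=270°, θ1=180°, θ2=180°]
t=2 rotate(2, -90) ⇒ [θ0=270°, θ1=180°, θ2=90°]
t=3 rotate(1, 180) ⇒ [θ0=270°, θ1=0°, θ2=90°]
no 2-step plan works, so 3 is optimal.

rotate(2, -90), rotate(2, -90), rotate(1, 180)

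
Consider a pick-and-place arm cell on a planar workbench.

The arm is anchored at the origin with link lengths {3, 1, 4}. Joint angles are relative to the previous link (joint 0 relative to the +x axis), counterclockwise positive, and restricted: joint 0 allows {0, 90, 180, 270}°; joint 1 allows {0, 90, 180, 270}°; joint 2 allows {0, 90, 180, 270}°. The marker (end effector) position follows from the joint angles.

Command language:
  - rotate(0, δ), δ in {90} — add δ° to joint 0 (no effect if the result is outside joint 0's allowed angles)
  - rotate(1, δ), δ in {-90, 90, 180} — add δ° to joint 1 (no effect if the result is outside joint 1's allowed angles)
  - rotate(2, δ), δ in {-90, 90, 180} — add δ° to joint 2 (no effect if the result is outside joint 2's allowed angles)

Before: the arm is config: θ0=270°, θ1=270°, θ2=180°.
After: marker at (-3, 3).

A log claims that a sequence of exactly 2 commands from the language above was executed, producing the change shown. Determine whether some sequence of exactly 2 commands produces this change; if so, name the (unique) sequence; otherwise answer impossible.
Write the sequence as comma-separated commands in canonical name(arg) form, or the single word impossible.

t0: config: θ0=270°, θ1=270°, θ2=180°
[1] after rotate(0, 90): config: θ0=0°, θ1=270°, θ2=180°
[2] after rotate(0, 90): config: θ0=90°, θ1=270°, θ2=180°
no other 2-command option fits: unique.

rotate(0, 90), rotate(0, 90)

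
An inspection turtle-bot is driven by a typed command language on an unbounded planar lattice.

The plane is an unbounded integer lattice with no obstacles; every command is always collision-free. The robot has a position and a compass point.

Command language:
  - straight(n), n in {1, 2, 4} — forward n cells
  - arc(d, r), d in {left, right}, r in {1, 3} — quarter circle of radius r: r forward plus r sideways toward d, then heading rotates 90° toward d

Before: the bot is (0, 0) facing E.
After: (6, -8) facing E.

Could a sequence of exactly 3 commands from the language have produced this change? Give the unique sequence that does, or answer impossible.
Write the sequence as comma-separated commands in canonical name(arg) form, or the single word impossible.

key: heading stays E — rotations cancel among the 3 commands
t0: (0, 0) facing E
step 1 (arc(right, 3)): (3, -3) facing S
step 2 (straight(2)): (3, -5) facing S
step 3 (arc(left, 3)): (6, -8) facing E
uniquely the one of 343 3-step routes that fits.

arc(right, 3), straight(2), arc(left, 3)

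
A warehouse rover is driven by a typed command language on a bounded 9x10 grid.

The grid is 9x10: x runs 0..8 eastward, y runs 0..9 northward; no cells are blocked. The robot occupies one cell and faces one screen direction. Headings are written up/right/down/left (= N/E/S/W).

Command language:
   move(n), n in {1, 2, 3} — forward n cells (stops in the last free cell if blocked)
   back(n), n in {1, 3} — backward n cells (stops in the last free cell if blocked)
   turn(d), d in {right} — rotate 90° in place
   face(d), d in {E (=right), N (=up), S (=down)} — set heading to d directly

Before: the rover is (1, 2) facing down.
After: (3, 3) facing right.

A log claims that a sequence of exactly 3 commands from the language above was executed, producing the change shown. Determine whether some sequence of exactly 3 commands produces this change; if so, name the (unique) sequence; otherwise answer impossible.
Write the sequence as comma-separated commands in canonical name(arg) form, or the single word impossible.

key: running move(2) before back(1) would end elsewhere — order is forced
t0: (1, 2) facing down
step 1 (back(1)): (1, 3) facing down
step 2 (face(E)): (1, 3) facing right
step 3 (move(2)): (3, 3) facing right
no other 3-command option fits: unique.

back(1), face(E), move(2)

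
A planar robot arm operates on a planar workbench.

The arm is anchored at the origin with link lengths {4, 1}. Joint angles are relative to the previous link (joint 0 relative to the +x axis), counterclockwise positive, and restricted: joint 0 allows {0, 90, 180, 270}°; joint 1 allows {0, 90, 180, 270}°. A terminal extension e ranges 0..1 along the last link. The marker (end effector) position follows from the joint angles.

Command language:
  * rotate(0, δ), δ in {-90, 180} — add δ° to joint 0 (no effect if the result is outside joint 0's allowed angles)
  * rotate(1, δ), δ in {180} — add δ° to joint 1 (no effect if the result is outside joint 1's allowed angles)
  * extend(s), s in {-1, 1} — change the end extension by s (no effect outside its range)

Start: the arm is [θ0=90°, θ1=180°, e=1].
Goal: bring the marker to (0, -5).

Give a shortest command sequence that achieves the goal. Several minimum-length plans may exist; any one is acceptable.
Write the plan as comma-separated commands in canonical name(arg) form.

initial: [θ0=90°, θ1=180°, e=1]
t=1 rotate(0, 180) ⇒ [θ0=270°, θ1=180°, e=1]
t=2 rotate(1, 180) ⇒ [θ0=270°, θ1=0°, e=1]
t=3 extend(-1) ⇒ [θ0=270°, θ1=0°, e=0]
minimal: 3 command(s), checked below 3.

rotate(0, 180), rotate(1, 180), extend(-1)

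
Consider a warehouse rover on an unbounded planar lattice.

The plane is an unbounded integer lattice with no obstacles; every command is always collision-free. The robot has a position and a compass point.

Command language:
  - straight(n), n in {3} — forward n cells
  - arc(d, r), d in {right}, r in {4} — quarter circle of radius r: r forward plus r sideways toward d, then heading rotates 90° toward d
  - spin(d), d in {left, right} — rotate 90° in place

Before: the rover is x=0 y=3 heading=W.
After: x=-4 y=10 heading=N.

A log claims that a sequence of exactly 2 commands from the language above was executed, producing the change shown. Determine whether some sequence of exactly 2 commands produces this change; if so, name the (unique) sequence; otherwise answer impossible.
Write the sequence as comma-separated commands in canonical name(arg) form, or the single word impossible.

arc(right, 4), straight(3)

key: order matters: swapping arc(right, 4) and straight(3) lands elsewhere
initial: x=0 y=3 heading=W
[1] after arc(right, 4): x=-4 y=7 heading=N
[2] after straight(3): x=-4 y=10 heading=N
no other 2-command option fits: unique.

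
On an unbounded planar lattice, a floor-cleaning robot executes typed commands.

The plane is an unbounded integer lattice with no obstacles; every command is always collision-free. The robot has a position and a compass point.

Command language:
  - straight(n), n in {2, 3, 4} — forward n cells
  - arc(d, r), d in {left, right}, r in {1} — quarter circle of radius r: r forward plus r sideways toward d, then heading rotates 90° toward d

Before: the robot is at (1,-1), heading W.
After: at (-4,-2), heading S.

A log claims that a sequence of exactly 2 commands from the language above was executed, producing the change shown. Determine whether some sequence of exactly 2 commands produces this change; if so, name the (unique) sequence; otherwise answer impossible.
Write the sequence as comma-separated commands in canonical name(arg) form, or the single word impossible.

key: running arc(left, 1) before straight(4) would end elsewhere — order is forced
initial: at (1,-1), heading W
1. straight(4) → at (-3,-1), heading W
2. arc(left, 1) → at (-4,-2), heading S
no rival 2-sequence matches.

straight(4), arc(left, 1)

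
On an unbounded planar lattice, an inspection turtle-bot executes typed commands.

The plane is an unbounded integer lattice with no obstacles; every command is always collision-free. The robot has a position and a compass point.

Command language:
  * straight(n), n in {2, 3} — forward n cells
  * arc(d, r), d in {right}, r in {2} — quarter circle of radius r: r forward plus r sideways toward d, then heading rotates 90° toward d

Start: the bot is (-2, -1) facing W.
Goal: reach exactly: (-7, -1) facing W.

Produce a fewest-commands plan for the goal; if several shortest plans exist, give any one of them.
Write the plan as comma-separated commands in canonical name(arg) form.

straight(2), straight(3)

initial: (-2, -1) facing W
step 1 (straight(2)): (-4, -1) facing W
step 2 (straight(3)): (-7, -1) facing W
nothing shorter than 2 reaches the goal.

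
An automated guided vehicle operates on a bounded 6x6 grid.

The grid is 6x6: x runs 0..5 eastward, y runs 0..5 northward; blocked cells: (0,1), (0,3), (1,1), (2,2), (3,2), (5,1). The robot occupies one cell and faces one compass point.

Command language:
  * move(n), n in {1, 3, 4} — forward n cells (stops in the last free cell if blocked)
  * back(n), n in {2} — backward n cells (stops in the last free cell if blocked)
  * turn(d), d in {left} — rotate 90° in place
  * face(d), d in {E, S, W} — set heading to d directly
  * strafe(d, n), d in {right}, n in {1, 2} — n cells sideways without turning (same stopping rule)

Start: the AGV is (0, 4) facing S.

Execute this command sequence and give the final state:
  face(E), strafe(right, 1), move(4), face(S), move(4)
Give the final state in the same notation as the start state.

t0: (0, 4) facing S
step 1 (face(E)): (0, 4) facing E
step 2 (strafe(right, 1)): (0, 4) facing E
step 3 (move(4)): (4, 4) facing E
step 4 (face(S)): (4, 4) facing S
step 5 (move(4)): (4, 0) facing S

(4, 0) facing S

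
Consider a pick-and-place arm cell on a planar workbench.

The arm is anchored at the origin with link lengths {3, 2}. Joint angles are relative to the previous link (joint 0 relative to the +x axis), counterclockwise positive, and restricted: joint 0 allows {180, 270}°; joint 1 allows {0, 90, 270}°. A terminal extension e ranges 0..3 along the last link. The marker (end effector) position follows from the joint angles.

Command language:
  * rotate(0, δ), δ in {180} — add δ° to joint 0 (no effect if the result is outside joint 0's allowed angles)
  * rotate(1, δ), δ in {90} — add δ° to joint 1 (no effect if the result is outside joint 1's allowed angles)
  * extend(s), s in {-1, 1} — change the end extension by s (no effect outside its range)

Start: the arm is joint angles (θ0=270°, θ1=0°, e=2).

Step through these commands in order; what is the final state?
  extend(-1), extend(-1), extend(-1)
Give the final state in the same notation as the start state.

begin: joint angles (θ0=270°, θ1=0°, e=2)
[1] after extend(-1): joint angles (θ0=270°, θ1=0°, e=1)
[2] after extend(-1): joint angles (θ0=270°, θ1=0°, e=0)
[3] after extend(-1): joint angles (θ0=270°, θ1=0°, e=0)

joint angles (θ0=270°, θ1=0°, e=0)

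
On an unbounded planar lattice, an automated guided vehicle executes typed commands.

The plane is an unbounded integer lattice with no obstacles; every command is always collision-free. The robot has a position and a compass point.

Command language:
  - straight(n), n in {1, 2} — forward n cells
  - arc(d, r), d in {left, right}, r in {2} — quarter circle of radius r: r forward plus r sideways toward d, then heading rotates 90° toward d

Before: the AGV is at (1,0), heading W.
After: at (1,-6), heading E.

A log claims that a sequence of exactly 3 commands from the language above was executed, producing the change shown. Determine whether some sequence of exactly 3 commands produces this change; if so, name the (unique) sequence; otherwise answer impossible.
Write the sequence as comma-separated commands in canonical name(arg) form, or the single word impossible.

arc(left, 2), straight(2), arc(left, 2)

key: cell and facing (now E) both changed — the 3 commands mix motion and turning
begin: at (1,0), heading W
[1] after arc(left, 2): at (-1,-2), heading S
[2] after straight(2): at (-1,-4), heading S
[3] after arc(left, 2): at (1,-6), heading E
uniquely the one of 64 3-step routes that fits.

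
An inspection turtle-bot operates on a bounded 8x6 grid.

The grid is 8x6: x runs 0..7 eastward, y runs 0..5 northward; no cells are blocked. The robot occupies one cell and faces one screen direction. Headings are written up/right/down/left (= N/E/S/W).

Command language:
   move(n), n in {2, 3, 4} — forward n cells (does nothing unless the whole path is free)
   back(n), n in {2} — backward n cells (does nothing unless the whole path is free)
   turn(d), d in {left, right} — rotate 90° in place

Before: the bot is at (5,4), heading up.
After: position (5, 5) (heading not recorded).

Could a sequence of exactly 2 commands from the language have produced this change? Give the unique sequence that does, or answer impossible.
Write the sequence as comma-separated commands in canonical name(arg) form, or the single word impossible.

back(2), move(3)

key: running move(3) before back(2) would end elsewhere — order is forced
begin: at (5,4), heading up
t=1 back(2) ⇒ at (5,2), heading up
t=2 move(3) ⇒ at (5,5), heading up
uniquely the one of 36 2-step routes that fits.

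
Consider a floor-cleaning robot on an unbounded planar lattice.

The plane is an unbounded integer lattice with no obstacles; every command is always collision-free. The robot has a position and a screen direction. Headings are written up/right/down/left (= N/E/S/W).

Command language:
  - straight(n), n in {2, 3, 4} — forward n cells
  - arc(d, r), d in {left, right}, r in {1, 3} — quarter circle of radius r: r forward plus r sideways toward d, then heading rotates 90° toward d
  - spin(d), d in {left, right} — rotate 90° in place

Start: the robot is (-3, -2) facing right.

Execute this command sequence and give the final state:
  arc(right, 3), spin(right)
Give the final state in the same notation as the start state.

(0, -5) facing left

begin: (-3, -2) facing right
t=1 arc(right, 3) ⇒ (0, -5) facing down
t=2 spin(right) ⇒ (0, -5) facing left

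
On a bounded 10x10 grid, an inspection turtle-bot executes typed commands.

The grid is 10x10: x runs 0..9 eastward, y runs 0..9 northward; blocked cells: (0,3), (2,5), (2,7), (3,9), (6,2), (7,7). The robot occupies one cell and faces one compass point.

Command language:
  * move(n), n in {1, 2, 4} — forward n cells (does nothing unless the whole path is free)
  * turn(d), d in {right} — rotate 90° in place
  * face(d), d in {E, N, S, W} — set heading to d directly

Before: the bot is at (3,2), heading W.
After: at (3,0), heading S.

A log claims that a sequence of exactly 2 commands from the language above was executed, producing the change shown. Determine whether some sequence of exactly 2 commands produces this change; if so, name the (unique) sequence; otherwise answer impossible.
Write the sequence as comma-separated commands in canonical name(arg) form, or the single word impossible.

face(S), move(2)

key: running move(2) before face(S) would end elsewhere — order is forced
start: at (3,2), heading W
1. face(S) → at (3,2), heading S
2. move(2) → at (3,0), heading S
no rival 2-sequence matches.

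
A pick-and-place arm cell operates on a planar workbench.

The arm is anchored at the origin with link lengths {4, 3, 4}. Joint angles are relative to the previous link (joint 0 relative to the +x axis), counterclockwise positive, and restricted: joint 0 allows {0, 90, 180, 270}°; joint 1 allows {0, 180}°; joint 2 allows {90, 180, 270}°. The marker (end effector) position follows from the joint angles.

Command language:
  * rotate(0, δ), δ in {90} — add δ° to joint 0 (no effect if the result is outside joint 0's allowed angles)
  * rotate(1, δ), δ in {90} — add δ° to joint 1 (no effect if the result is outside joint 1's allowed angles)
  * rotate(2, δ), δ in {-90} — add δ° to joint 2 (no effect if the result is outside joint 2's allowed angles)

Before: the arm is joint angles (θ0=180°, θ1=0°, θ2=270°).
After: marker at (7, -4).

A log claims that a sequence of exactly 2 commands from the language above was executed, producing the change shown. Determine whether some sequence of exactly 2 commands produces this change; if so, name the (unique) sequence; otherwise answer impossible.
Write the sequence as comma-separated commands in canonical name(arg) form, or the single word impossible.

rotate(0, 90), rotate(0, 90)

begin: joint angles (θ0=180°, θ1=0°, θ2=270°)
step 1 (rotate(0, 90)): joint angles (θ0=270°, θ1=0°, θ2=270°)
step 2 (rotate(0, 90)): joint angles (θ0=0°, θ1=0°, θ2=270°)
no other 2-command option fits: unique.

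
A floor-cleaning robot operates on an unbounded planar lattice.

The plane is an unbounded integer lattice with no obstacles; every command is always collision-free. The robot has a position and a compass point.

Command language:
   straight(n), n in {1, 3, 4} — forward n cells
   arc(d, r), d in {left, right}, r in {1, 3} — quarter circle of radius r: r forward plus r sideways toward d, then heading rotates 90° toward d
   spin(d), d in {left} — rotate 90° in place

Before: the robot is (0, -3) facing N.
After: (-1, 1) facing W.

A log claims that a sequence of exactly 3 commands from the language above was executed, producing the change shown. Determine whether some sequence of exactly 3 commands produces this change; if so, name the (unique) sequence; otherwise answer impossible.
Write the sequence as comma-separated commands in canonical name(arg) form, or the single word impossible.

straight(4), spin(left), straight(1)

key: order matters: swapping straight(4) and straight(1) lands elsewhere
begin: (0, -3) facing N
t=1 straight(4) ⇒ (0, 1) facing N
t=2 spin(left) ⇒ (0, 1) facing W
t=3 straight(1) ⇒ (-1, 1) facing W
no other 3-command option fits: unique.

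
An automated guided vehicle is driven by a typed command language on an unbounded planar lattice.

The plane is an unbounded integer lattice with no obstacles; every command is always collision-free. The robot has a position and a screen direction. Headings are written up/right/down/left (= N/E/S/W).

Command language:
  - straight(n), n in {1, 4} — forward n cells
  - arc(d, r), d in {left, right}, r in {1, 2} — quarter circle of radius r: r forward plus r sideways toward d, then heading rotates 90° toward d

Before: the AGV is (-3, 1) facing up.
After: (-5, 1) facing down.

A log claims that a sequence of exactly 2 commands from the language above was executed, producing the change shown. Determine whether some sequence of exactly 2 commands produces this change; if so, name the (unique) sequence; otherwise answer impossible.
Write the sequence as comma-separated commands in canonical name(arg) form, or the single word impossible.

key: position moved to (-5,1) AND the heading swung to S — translation plus rotation needed
from: (-3, 1) facing up
step 1 (arc(left, 1)): (-4, 2) facing left
step 2 (arc(left, 1)): (-5, 1) facing down
no other 2-command option fits: unique.

arc(left, 1), arc(left, 1)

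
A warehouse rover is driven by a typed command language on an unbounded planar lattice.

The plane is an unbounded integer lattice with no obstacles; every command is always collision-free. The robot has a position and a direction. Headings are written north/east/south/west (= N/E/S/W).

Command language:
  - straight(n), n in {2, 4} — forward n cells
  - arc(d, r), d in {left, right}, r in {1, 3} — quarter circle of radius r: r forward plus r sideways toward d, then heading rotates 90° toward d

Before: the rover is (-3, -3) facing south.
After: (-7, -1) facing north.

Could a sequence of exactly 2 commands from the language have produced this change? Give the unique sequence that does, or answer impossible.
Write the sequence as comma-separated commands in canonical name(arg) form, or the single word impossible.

key: cell and facing (now N) both changed — the 2 commands mix motion and turning
t0: (-3, -3) facing south
[1] after arc(right, 1): (-4, -4) facing west
[2] after arc(right, 3): (-7, -1) facing north
all 36 alternatives checked — unique.

arc(right, 1), arc(right, 3)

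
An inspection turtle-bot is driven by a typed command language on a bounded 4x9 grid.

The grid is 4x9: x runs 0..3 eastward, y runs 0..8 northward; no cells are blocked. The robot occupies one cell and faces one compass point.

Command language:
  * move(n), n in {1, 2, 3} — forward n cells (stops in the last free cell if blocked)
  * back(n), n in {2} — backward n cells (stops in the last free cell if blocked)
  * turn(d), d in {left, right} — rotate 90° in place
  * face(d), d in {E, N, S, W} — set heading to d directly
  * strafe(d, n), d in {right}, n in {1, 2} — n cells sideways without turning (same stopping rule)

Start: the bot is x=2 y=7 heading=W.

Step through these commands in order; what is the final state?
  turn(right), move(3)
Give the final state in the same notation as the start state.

x=2 y=8 heading=N

begin: x=2 y=7 heading=W
1. turn(right) → x=2 y=7 heading=N
2. move(3) → x=2 y=8 heading=N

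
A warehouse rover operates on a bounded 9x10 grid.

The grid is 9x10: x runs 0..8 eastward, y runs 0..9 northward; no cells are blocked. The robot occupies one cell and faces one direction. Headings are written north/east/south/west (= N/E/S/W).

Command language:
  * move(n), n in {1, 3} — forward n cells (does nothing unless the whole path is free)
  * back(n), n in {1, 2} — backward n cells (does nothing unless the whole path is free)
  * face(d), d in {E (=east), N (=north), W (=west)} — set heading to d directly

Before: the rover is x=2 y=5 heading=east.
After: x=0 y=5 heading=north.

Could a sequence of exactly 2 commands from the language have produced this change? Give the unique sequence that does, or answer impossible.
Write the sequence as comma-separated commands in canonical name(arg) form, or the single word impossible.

back(2), face(N)

key: order matters: swapping back(2) and face(N) lands elsewhere
begin: x=2 y=5 heading=east
t=1 back(2) ⇒ x=0 y=5 heading=east
t=2 face(N) ⇒ x=0 y=5 heading=north
all 49 alternatives checked — unique.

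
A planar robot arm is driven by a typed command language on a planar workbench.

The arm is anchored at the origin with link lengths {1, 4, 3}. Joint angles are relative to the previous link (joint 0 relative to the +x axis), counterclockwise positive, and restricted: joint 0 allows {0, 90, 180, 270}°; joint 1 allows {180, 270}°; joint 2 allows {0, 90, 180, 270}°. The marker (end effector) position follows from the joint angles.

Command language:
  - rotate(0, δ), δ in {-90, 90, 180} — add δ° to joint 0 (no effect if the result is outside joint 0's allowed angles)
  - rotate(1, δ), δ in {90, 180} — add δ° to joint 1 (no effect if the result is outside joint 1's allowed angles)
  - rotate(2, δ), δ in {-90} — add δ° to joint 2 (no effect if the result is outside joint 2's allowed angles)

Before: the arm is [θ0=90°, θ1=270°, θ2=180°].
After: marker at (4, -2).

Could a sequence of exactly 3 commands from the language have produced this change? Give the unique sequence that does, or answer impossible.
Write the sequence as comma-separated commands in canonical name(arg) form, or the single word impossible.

rotate(2, -90), rotate(2, -90), rotate(2, -90)

initial: [θ0=90°, θ1=270°, θ2=180°]
step 1 (rotate(2, -90)): [θ0=90°, θ1=270°, θ2=90°]
step 2 (rotate(2, -90)): [θ0=90°, θ1=270°, θ2=0°]
step 3 (rotate(2, -90)): [θ0=90°, θ1=270°, θ2=270°]
all 216 alternatives checked — unique.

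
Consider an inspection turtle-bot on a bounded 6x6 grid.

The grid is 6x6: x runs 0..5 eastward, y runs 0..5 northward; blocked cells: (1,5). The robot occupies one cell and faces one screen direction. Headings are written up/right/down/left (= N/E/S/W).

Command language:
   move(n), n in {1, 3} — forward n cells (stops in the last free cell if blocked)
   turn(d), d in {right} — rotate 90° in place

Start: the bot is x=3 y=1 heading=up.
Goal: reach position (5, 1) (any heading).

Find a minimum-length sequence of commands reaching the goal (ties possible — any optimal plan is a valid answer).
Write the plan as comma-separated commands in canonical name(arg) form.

from: x=3 y=1 heading=up
step 1 (turn(right)): x=3 y=1 heading=right
step 2 (move(3)): x=5 y=1 heading=right
no 1-step plan works, so 2 is optimal.

turn(right), move(3)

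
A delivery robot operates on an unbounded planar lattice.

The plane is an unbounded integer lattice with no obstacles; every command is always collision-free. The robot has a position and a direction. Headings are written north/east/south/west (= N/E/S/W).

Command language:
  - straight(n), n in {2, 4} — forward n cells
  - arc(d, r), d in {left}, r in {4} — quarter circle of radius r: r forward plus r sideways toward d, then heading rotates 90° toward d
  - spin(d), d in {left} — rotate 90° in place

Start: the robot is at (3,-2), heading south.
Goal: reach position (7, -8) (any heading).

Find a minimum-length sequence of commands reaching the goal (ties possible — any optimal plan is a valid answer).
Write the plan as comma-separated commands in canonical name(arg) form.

straight(2), arc(left, 4)

t0: at (3,-2), heading south
t=1 straight(2) ⇒ at (3,-4), heading south
t=2 arc(left, 4) ⇒ at (7,-8), heading east
minimal: 2 command(s), checked below 2.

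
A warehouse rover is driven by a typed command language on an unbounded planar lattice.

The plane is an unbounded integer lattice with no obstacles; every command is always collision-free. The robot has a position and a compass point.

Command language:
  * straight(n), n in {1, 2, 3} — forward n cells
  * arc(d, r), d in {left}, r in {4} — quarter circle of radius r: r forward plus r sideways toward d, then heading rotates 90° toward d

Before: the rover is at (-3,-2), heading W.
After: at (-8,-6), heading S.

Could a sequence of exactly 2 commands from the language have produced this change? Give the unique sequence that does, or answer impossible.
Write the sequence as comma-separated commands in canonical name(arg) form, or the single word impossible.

straight(1), arc(left, 4)

key: order matters: swapping straight(1) and arc(left, 4) lands elsewhere
t0: at (-3,-2), heading W
step 1 (straight(1)): at (-4,-2), heading W
step 2 (arc(left, 4)): at (-8,-6), heading S
all 16 alternatives checked — unique.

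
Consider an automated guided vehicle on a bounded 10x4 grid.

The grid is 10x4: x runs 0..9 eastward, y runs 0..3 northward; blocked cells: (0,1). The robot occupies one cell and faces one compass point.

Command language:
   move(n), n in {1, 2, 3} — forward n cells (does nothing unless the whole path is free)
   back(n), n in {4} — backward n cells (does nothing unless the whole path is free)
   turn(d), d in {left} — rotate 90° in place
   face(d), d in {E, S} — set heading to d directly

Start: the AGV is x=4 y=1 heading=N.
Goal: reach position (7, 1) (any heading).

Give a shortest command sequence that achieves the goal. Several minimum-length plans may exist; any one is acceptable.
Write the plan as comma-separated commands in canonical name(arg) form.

face(E), move(3)

from: x=4 y=1 heading=N
1. face(E) → x=4 y=1 heading=E
2. move(3) → x=7 y=1 heading=E
no 1-step plan works, so 2 is optimal.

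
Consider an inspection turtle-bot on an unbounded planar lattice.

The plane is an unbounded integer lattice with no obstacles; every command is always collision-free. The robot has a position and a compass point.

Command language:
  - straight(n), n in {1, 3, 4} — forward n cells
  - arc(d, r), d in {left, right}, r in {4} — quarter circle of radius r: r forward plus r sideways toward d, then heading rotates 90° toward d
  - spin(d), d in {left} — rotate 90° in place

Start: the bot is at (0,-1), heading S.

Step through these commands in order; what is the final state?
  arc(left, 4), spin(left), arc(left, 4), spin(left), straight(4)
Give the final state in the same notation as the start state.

at (0,-5), heading S

from: at (0,-1), heading S
step 1 (arc(left, 4)): at (4,-5), heading E
step 2 (spin(left)): at (4,-5), heading N
step 3 (arc(left, 4)): at (0,-1), heading W
step 4 (spin(left)): at (0,-1), heading S
step 5 (straight(4)): at (0,-5), heading S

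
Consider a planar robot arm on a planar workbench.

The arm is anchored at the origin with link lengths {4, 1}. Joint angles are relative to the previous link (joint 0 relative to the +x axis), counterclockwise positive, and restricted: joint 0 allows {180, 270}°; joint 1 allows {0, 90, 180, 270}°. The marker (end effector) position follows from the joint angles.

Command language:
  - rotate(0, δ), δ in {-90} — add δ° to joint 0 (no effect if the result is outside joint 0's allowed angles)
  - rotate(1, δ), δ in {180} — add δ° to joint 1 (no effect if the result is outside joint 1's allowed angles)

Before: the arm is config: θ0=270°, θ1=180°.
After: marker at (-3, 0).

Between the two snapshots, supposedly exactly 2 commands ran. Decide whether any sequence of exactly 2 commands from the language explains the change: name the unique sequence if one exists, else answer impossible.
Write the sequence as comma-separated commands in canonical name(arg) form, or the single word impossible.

t0: config: θ0=270°, θ1=180°
t=1 rotate(0, -90) ⇒ config: θ0=180°, θ1=180°
t=2 rotate(0, -90) ⇒ config: θ0=180°, θ1=180°
no rival 2-sequence matches.

rotate(0, -90), rotate(0, -90)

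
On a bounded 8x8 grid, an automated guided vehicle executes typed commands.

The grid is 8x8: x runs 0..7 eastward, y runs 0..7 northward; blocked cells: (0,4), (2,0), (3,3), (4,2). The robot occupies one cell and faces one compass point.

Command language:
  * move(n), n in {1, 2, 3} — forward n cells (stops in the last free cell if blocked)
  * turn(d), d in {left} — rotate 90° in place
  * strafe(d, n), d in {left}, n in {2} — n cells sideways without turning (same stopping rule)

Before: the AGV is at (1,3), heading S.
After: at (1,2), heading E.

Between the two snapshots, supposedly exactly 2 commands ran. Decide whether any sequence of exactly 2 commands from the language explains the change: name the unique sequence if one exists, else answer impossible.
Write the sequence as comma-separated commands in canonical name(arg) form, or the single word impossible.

key: order matters: swapping move(1) and turn(left) lands elsewhere
begin: at (1,3), heading S
t=1 move(1) ⇒ at (1,2), heading S
t=2 turn(left) ⇒ at (1,2), heading E
no rival 2-sequence matches.

move(1), turn(left)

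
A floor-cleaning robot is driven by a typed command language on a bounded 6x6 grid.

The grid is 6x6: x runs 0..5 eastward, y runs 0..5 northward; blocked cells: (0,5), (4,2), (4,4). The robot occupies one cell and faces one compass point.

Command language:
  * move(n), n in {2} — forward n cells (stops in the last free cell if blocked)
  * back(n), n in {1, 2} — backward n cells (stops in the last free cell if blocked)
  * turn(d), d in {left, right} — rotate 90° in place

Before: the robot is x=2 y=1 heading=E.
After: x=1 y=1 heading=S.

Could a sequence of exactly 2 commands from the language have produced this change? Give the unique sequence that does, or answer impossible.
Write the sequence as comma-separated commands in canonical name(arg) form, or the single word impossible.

back(1), turn(right)

key: position moved to (1,1) AND the heading swung to S — translation plus rotation needed
begin: x=2 y=1 heading=E
t=1 back(1) ⇒ x=1 y=1 heading=E
t=2 turn(right) ⇒ x=1 y=1 heading=S
all 25 alternatives checked — unique.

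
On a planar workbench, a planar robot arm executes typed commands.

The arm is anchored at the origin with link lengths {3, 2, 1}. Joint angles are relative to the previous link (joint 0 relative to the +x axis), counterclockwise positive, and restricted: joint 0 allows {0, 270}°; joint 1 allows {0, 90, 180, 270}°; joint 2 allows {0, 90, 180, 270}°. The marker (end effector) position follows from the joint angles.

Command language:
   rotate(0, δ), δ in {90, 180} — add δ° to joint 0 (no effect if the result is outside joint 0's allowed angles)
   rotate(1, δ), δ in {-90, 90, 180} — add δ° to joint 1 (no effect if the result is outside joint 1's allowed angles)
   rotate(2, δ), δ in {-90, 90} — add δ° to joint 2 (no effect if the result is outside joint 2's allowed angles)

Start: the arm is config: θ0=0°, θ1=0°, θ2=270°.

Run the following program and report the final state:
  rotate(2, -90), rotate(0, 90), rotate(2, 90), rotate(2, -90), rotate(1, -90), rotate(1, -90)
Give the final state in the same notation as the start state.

config: θ0=0°, θ1=180°, θ2=180°

start: config: θ0=0°, θ1=0°, θ2=270°
step 1 (rotate(2, -90)): config: θ0=0°, θ1=0°, θ2=180°
step 2 (rotate(0, 90)): config: θ0=0°, θ1=0°, θ2=180°
step 3 (rotate(2, 90)): config: θ0=0°, θ1=0°, θ2=270°
step 4 (rotate(2, -90)): config: θ0=0°, θ1=0°, θ2=180°
step 5 (rotate(1, -90)): config: θ0=0°, θ1=270°, θ2=180°
step 6 (rotate(1, -90)): config: θ0=0°, θ1=180°, θ2=180°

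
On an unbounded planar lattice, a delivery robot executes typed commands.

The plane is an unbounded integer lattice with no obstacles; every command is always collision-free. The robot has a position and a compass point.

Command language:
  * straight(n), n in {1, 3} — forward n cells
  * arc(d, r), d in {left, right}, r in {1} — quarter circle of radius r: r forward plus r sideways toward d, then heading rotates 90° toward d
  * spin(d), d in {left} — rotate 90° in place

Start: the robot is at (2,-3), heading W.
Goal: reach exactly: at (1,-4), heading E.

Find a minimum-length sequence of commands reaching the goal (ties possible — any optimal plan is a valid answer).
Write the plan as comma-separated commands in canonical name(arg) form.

t0: at (2,-3), heading W
[1] after arc(left, 1): at (1,-4), heading S
[2] after spin(left): at (1,-4), heading E
nothing shorter than 2 reaches the goal.

arc(left, 1), spin(left)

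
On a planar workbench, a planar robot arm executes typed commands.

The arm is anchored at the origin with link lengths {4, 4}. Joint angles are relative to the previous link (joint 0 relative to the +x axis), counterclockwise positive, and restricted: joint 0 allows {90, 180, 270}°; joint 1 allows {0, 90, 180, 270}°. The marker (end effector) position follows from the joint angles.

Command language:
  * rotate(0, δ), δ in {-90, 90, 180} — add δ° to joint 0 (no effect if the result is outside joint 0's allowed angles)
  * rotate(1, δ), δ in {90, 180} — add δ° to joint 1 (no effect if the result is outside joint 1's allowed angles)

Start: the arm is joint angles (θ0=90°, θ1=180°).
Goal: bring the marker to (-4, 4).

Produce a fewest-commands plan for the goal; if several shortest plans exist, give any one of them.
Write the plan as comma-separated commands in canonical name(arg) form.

initial: joint angles (θ0=90°, θ1=180°)
1. rotate(1, 180) → joint angles (θ0=90°, θ1=0°)
2. rotate(1, 90) → joint angles (θ0=90°, θ1=90°)
nothing shorter than 2 reaches the goal.

rotate(1, 180), rotate(1, 90)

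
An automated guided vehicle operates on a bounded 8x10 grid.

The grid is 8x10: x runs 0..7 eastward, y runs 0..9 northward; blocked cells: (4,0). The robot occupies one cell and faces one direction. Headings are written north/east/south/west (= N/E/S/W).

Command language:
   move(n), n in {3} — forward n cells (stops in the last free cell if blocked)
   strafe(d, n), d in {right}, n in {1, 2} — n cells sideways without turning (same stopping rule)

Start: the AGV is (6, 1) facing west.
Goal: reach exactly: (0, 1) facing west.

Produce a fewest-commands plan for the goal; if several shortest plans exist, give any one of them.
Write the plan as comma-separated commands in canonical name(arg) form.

move(3), move(3)

initial: (6, 1) facing west
1. move(3) → (3, 1) facing west
2. move(3) → (0, 1) facing west
shorter routes all fall short; 2 is best.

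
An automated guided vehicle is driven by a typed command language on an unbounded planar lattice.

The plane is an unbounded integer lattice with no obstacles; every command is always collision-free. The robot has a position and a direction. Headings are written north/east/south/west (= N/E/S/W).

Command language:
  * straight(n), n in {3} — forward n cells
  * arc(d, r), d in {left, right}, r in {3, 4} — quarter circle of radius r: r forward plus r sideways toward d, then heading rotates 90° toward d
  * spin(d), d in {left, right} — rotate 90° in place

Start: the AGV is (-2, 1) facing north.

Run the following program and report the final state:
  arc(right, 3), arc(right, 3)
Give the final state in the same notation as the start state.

(4, 1) facing south

begin: (-2, 1) facing north
step 1 (arc(right, 3)): (1, 4) facing east
step 2 (arc(right, 3)): (4, 1) facing south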